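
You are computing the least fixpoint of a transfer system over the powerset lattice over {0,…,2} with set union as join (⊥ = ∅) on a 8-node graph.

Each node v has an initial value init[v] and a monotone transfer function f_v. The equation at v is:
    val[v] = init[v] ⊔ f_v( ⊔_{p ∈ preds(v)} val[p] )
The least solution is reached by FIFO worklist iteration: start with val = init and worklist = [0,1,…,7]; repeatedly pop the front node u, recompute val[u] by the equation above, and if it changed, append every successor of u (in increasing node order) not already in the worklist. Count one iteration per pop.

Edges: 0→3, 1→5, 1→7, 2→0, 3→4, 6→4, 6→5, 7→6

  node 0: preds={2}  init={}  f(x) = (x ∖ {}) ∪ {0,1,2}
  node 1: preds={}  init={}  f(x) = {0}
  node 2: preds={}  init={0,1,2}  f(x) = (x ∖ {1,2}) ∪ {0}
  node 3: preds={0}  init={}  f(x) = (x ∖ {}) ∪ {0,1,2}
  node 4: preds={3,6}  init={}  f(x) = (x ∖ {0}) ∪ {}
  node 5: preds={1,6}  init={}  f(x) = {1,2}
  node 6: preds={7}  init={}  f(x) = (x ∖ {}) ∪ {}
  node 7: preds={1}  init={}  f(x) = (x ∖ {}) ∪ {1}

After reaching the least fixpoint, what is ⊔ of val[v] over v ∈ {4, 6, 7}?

{0,1,2}

Worklist (11 pops):
  #1 pop 0: in={0,1,2} → {0,1,2} (was {}); enqueue []
  #2 pop 1: in={} → {0} (was {}); enqueue []
  #3 pop 2: in={} → {0,1,2} (no change)
  #4 pop 3: in={0,1,2} → {0,1,2} (was {}); enqueue []
  #5 pop 4: in={0,1,2} → {1,2} (was {}); enqueue []
  #6 pop 5: in={0} → {1,2} (was {}); enqueue []
  #7 pop 6: in={} → {} (no change)
  #8 pop 7: in={0} → {0,1} (was {}); enqueue [6]
  #9 pop 6: in={0,1} → {0,1} (was {}); enqueue [4,5]
  #10 pop 4: in={0,1,2} → {1,2} (no change)
  #11 pop 5: in={0,1} → {1,2} (no change)

Fixpoint:
  val[0] = {0,1,2}
  val[1] = {0}
  val[2] = {0,1,2}
  val[3] = {0,1,2}
  val[4] = {1,2}
  val[5] = {1,2}
  val[6] = {0,1}
  val[7] = {0,1}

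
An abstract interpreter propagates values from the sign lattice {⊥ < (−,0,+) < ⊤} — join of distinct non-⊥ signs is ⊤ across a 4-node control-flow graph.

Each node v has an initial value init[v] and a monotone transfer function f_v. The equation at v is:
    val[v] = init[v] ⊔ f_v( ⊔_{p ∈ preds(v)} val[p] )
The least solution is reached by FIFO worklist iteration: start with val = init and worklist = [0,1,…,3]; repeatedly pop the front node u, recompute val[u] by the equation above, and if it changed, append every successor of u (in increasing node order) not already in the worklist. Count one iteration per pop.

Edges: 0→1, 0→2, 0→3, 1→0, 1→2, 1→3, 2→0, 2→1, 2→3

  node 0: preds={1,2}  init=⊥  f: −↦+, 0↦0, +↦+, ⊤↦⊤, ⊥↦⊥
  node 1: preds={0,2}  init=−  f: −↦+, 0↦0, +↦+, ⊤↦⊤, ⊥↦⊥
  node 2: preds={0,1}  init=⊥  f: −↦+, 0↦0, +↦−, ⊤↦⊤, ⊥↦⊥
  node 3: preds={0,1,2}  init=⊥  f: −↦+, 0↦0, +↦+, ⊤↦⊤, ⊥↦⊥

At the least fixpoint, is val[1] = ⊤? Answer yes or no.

yes

Iteration log — 8 steps:
  step 1. node 0  ⊔preds=−  new=+  old=⊥  +wl: 
  step 2. node 1  ⊔preds=+  new=⊤  old=−  +wl: 0
  step 3. node 2  ⊔preds=⊤  new=⊤  old=⊥  +wl: 1
  step 4. node 3  ⊔preds=⊤  new=⊤  old=⊥  +wl: 
  step 5. node 0  ⊔preds=⊤  new=⊤  old=+  +wl: 2,3
  step 6. node 1  ⊔preds=⊤  new=⊤  stable
  step 7. node 2  ⊔preds=⊤  new=⊤  stable
  step 8. node 3  ⊔preds=⊤  new=⊤  stable

Least fixpoint reached:
  node 0: ⊤
  node 1: ⊤
  node 2: ⊤
  node 3: ⊤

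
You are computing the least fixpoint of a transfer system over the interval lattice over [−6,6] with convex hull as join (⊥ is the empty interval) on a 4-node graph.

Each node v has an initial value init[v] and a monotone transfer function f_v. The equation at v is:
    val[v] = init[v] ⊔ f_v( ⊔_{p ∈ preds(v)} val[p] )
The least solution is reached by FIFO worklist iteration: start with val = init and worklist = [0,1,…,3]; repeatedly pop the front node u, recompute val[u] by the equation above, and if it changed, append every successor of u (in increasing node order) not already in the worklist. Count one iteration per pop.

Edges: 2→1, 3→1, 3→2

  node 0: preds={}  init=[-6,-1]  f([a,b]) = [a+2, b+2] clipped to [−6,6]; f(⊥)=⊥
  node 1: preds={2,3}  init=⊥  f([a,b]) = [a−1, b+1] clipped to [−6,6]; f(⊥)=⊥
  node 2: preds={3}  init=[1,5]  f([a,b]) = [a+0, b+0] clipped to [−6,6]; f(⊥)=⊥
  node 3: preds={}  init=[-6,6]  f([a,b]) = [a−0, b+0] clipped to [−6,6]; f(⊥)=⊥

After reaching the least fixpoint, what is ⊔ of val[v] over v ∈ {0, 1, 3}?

[-6,6]

Iteration log — 5 steps:
  step 1. node 0  ⊔preds=⊥  new=[-6,-1]  stable
  step 2. node 1  ⊔preds=[-6,6]  new=[-6,6]  old=⊥  +wl: 
  step 3. node 2  ⊔preds=[-6,6]  new=[-6,6]  old=[1,5]  +wl: 1
  step 4. node 3  ⊔preds=⊥  new=[-6,6]  stable
  step 5. node 1  ⊔preds=[-6,6]  new=[-6,6]  stable

Least fixpoint reached:
  node 0: [-6,-1]
  node 1: [-6,6]
  node 2: [-6,6]
  node 3: [-6,6]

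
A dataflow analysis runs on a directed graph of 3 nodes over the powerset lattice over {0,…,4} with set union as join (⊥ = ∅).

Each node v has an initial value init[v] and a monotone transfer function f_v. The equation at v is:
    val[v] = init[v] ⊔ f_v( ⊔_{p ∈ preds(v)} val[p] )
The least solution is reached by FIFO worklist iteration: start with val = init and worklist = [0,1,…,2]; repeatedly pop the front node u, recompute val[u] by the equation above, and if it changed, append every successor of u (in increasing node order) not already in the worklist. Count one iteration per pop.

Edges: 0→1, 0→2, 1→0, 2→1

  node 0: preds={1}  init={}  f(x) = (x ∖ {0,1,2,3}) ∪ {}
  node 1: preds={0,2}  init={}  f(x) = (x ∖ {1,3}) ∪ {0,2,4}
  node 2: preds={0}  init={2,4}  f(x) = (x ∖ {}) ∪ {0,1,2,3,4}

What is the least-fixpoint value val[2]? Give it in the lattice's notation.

Iteration log — 6 steps:
  step 1. node 0  ⊔preds={}  new={}  stable
  step 2. node 1  ⊔preds={2,4}  new={0,2,4}  old={}  +wl: 0
  step 3. node 2  ⊔preds={}  new={0,1,2,3,4}  old={2,4}  +wl: 1
  step 4. node 0  ⊔preds={0,2,4}  new={4}  old={}  +wl: 2
  step 5. node 1  ⊔preds={0,1,2,3,4}  new={0,2,4}  stable
  step 6. node 2  ⊔preds={4}  new={0,1,2,3,4}  stable

Least fixpoint reached:
  node 0: {4}
  node 1: {0,2,4}
  node 2: {0,1,2,3,4}

{0,1,2,3,4}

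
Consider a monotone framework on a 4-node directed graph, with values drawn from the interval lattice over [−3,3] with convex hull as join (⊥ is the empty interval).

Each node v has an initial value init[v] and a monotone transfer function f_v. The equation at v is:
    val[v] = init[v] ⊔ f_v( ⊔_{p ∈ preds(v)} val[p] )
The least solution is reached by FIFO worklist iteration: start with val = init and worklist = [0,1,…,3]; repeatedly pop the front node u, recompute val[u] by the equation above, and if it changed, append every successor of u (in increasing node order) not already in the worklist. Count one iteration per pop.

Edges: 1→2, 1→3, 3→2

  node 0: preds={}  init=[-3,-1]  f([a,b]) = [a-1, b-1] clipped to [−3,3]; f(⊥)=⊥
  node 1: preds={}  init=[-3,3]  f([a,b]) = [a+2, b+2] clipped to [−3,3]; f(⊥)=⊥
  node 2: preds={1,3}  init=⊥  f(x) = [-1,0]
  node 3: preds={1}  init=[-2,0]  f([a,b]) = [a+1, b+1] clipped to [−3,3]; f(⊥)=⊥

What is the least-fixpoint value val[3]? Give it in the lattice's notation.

Iteration log — 5 steps:
  step 1. node 0  ⊔preds=⊥  new=[-3,-1]  stable
  step 2. node 1  ⊔preds=⊥  new=[-3,3]  stable
  step 3. node 2  ⊔preds=[-3,3]  new=[-1,0]  old=⊥  +wl: 
  step 4. node 3  ⊔preds=[-3,3]  new=[-2,3]  old=[-2,0]  +wl: 2
  step 5. node 2  ⊔preds=[-3,3]  new=[-1,0]  stable

Least fixpoint reached:
  node 0: [-3,-1]
  node 1: [-3,3]
  node 2: [-1,0]
  node 3: [-2,3]

[-2,3]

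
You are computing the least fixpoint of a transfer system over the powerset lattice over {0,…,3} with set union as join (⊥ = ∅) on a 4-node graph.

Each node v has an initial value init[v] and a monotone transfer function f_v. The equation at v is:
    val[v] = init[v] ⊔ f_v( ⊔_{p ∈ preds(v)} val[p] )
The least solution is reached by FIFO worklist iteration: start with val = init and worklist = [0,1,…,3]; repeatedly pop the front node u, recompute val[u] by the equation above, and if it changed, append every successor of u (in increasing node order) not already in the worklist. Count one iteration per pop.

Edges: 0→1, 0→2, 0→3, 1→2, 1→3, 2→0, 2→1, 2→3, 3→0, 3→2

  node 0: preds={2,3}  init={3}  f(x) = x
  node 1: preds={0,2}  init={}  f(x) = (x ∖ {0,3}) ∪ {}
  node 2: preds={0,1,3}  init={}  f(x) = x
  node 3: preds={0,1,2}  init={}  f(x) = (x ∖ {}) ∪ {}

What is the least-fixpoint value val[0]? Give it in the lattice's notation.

{3}

Worklist (7 pops):
  #1 pop 0: in={} → {3} (no change)
  #2 pop 1: in={3} → {} (no change)
  #3 pop 2: in={3} → {3} (was {}); enqueue [0,1]
  #4 pop 3: in={3} → {3} (was {}); enqueue [2]
  #5 pop 0: in={3} → {3} (no change)
  #6 pop 1: in={3} → {} (no change)
  #7 pop 2: in={3} → {3} (no change)

Fixpoint:
  val[0] = {3}
  val[1] = {}
  val[2] = {3}
  val[3] = {3}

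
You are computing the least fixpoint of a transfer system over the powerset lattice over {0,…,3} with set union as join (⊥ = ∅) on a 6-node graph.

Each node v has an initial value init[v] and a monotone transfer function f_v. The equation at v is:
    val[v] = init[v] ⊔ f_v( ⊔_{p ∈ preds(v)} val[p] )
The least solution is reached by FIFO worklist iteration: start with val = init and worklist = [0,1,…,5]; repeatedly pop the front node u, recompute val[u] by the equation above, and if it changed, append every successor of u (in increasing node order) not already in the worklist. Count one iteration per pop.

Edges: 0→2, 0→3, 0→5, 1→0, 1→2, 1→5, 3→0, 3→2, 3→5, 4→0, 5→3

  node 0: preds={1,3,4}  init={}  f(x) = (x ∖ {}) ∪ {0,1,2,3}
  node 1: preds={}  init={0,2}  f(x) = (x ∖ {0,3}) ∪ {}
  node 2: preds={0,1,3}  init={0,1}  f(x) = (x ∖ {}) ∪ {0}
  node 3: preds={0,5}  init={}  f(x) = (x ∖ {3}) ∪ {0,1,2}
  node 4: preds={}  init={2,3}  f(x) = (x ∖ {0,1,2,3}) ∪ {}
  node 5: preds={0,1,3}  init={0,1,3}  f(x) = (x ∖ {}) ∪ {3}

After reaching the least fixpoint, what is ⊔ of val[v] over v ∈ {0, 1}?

{0,1,2,3}

Worklist (9 pops):
  #1 pop 0: in={0,2,3} → {0,1,2,3} (was {}); enqueue []
  #2 pop 1: in={} → {0,2} (no change)
  #3 pop 2: in={0,1,2,3} → {0,1,2,3} (was {0,1}); enqueue []
  #4 pop 3: in={0,1,2,3} → {0,1,2} (was {}); enqueue [0,2]
  #5 pop 4: in={} → {2,3} (no change)
  #6 pop 5: in={0,1,2,3} → {0,1,2,3} (was {0,1,3}); enqueue [3]
  #7 pop 0: in={0,1,2,3} → {0,1,2,3} (no change)
  #8 pop 2: in={0,1,2,3} → {0,1,2,3} (no change)
  #9 pop 3: in={0,1,2,3} → {0,1,2} (no change)

Fixpoint:
  val[0] = {0,1,2,3}
  val[1] = {0,2}
  val[2] = {0,1,2,3}
  val[3] = {0,1,2}
  val[4] = {2,3}
  val[5] = {0,1,2,3}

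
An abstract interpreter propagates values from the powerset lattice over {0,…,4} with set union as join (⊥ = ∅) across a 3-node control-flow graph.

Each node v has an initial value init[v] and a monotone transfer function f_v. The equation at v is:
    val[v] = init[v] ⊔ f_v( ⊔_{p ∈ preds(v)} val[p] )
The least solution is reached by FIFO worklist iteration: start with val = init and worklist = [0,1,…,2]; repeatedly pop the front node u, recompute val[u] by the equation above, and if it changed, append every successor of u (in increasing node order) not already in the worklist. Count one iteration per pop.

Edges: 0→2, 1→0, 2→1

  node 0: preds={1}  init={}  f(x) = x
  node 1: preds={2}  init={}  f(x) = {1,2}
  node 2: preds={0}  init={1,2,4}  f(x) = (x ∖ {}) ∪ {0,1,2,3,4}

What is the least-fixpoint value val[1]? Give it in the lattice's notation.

Trace (6 dequeues):
  [1] u=0 | in {} | out {} | ==
  [2] u=1 | in {1,2,4} | out {1,2} | prev {} | push {0}
  [3] u=2 | in {} | out {0,1,2,3,4} | prev {1,2,4} | push {1}
  [4] u=0 | in {1,2} | out {1,2} | prev {} | push {2}
  [5] u=1 | in {0,1,2,3,4} | out {1,2} | ==
  [6] u=2 | in {1,2} | out {0,1,2,3,4} | ==

Converged values:
  [0] {1,2}
  [1] {1,2}
  [2] {0,1,2,3,4}

{1,2}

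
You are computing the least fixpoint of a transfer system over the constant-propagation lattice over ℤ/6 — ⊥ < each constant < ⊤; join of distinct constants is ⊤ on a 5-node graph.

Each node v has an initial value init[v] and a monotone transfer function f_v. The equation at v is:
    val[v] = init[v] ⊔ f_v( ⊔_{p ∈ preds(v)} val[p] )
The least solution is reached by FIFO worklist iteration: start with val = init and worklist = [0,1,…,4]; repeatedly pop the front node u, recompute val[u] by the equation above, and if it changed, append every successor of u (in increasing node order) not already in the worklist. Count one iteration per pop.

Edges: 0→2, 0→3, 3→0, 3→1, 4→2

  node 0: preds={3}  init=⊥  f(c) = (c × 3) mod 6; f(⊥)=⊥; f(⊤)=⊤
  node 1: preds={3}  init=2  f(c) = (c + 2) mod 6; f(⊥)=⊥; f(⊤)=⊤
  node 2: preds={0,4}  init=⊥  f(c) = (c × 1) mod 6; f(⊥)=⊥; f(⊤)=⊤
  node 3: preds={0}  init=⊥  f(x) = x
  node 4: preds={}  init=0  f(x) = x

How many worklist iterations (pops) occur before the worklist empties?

Iteration log — 5 steps:
  step 1. node 0  ⊔preds=⊥  new=⊥  stable
  step 2. node 1  ⊔preds=⊥  new=2  stable
  step 3. node 2  ⊔preds=0  new=0  old=⊥  +wl: 
  step 4. node 3  ⊔preds=⊥  new=⊥  stable
  step 5. node 4  ⊔preds=⊥  new=0  stable

Least fixpoint reached:
  node 0: ⊥
  node 1: 2
  node 2: 0
  node 3: ⊥
  node 4: 0

5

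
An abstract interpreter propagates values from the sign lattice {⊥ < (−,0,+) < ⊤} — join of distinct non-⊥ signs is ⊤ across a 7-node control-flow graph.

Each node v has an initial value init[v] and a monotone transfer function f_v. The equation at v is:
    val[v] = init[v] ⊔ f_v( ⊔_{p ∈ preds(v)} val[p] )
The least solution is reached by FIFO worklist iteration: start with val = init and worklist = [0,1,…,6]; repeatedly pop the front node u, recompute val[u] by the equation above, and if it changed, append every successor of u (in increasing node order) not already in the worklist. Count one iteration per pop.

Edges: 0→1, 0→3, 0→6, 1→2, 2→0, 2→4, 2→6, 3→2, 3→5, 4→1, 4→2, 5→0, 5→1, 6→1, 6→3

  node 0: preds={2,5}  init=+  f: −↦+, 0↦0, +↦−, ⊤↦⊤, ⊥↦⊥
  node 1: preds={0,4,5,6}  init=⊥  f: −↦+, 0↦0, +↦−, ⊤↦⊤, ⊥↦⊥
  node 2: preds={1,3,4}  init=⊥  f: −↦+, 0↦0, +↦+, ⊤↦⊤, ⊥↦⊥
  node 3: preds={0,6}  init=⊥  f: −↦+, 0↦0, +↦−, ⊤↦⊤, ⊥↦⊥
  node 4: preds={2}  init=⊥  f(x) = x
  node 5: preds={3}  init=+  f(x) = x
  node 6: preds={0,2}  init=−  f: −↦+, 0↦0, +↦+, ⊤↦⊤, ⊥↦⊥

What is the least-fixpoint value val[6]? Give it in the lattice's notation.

Iteration log — 11 steps:
  step 1. node 0  ⊔preds=+  new=⊤  old=+  +wl: 
  step 2. node 1  ⊔preds=⊤  new=⊤  old=⊥  +wl: 
  step 3. node 2  ⊔preds=⊤  new=⊤  old=⊥  +wl: 0
  step 4. node 3  ⊔preds=⊤  new=⊤  old=⊥  +wl: 2
  step 5. node 4  ⊔preds=⊤  new=⊤  old=⊥  +wl: 1
  step 6. node 5  ⊔preds=⊤  new=⊤  old=+  +wl: 
  step 7. node 6  ⊔preds=⊤  new=⊤  old=−  +wl: 3
  step 8. node 0  ⊔preds=⊤  new=⊤  stable
  step 9. node 2  ⊔preds=⊤  new=⊤  stable
  step 10. node 1  ⊔preds=⊤  new=⊤  stable
  step 11. node 3  ⊔preds=⊤  new=⊤  stable

Least fixpoint reached:
  node 0: ⊤
  node 1: ⊤
  node 2: ⊤
  node 3: ⊤
  node 4: ⊤
  node 5: ⊤
  node 6: ⊤

⊤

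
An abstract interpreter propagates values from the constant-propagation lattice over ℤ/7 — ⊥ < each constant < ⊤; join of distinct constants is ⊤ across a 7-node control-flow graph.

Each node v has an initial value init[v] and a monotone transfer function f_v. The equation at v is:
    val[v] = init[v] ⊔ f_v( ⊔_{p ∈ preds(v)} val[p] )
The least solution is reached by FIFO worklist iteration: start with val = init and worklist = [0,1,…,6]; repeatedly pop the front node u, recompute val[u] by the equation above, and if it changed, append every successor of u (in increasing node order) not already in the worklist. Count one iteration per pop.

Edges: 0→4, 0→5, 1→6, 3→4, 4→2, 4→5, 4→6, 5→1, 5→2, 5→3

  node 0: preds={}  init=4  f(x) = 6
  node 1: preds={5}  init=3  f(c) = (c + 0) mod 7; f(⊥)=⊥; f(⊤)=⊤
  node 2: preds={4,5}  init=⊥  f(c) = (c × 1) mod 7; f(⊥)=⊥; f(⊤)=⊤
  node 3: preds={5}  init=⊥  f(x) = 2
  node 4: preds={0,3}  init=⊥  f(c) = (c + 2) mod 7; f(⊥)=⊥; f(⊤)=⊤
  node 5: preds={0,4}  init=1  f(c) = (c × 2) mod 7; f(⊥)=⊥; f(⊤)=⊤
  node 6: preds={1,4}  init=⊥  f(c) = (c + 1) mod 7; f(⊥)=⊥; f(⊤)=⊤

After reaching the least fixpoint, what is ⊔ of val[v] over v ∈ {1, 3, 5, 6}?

⊤

Worklist (10 pops):
  #1 pop 0: in=⊥ → ⊤ (was 4); enqueue []
  #2 pop 1: in=1 → ⊤ (was 3); enqueue []
  #3 pop 2: in=1 → 1 (was ⊥); enqueue []
  #4 pop 3: in=1 → 2 (was ⊥); enqueue []
  #5 pop 4: in=⊤ → ⊤ (was ⊥); enqueue [2]
  #6 pop 5: in=⊤ → ⊤ (was 1); enqueue [1,3]
  #7 pop 6: in=⊤ → ⊤ (was ⊥); enqueue []
  #8 pop 2: in=⊤ → ⊤ (was 1); enqueue []
  #9 pop 1: in=⊤ → ⊤ (no change)
  #10 pop 3: in=⊤ → 2 (no change)

Fixpoint:
  val[0] = ⊤
  val[1] = ⊤
  val[2] = ⊤
  val[3] = 2
  val[4] = ⊤
  val[5] = ⊤
  val[6] = ⊤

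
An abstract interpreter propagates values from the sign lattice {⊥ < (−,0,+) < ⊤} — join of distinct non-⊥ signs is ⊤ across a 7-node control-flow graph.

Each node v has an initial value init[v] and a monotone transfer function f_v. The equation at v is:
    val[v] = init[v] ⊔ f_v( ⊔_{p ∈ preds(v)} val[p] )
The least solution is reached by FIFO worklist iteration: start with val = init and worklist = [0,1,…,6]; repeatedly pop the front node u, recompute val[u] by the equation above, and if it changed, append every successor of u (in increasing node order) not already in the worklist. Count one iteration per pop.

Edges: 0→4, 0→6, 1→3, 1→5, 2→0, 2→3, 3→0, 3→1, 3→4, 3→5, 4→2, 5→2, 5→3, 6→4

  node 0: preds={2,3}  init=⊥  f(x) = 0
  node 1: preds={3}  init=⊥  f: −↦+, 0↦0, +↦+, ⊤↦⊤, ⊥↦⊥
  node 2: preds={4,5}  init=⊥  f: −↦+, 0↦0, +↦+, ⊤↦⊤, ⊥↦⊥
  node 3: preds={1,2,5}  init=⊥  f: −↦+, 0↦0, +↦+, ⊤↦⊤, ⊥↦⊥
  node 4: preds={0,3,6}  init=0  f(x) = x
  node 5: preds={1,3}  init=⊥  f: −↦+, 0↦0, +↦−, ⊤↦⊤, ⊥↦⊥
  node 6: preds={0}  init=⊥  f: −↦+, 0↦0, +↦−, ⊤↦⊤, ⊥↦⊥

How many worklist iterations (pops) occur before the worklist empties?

13

Worklist (13 pops):
  #1 pop 0: in=⊥ → 0 (was ⊥); enqueue []
  #2 pop 1: in=⊥ → ⊥ (no change)
  #3 pop 2: in=0 → 0 (was ⊥); enqueue [0]
  #4 pop 3: in=0 → 0 (was ⊥); enqueue [1]
  #5 pop 4: in=0 → 0 (no change)
  #6 pop 5: in=0 → 0 (was ⊥); enqueue [2,3]
  #7 pop 6: in=0 → 0 (was ⊥); enqueue [4]
  #8 pop 0: in=0 → 0 (no change)
  #9 pop 1: in=0 → 0 (was ⊥); enqueue [5]
  #10 pop 2: in=0 → 0 (no change)
  #11 pop 3: in=0 → 0 (no change)
  #12 pop 4: in=0 → 0 (no change)
  #13 pop 5: in=0 → 0 (no change)

Fixpoint:
  val[0] = 0
  val[1] = 0
  val[2] = 0
  val[3] = 0
  val[4] = 0
  val[5] = 0
  val[6] = 0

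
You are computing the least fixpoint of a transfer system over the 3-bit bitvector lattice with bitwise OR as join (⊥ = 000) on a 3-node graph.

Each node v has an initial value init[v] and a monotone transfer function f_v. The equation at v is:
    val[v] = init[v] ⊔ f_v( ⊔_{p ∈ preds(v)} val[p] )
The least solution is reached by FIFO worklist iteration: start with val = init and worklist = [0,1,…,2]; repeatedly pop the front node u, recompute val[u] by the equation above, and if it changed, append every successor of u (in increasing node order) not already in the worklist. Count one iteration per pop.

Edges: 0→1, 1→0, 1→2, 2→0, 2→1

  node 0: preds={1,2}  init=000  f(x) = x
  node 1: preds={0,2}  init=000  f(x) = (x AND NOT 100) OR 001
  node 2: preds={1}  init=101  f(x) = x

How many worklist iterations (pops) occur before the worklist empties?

Iteration log — 4 steps:
  step 1. node 0  ⊔preds=101  new=101  old=000  +wl: 
  step 2. node 1  ⊔preds=101  new=001  old=000  +wl: 0
  step 3. node 2  ⊔preds=001  new=101  stable
  step 4. node 0  ⊔preds=101  new=101  stable

Least fixpoint reached:
  node 0: 101
  node 1: 001
  node 2: 101

4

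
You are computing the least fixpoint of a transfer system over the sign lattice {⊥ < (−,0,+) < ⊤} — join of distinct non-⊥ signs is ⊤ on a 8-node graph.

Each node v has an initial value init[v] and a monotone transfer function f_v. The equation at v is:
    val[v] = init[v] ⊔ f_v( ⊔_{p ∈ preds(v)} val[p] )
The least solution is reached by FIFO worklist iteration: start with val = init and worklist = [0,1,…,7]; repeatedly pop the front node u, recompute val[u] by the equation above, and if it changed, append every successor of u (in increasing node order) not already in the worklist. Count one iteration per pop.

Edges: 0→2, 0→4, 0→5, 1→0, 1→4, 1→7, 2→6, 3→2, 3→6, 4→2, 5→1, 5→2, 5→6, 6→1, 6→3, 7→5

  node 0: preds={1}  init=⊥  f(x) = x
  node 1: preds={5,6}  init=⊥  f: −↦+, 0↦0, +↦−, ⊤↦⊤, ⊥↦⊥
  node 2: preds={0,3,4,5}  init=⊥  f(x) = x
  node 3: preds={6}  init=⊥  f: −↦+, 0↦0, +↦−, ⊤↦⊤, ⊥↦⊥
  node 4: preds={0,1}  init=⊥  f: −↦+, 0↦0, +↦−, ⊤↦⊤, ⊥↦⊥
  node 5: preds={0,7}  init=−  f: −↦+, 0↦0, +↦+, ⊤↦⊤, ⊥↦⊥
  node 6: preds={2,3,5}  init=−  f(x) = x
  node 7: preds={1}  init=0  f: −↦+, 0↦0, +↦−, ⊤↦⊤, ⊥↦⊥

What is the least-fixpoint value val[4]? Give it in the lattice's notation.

Iteration log — 20 steps:
  step 1. node 0  ⊔preds=⊥  new=⊥  stable
  step 2. node 1  ⊔preds=−  new=+  old=⊥  +wl: 0
  step 3. node 2  ⊔preds=−  new=−  old=⊥  +wl: 
  step 4. node 3  ⊔preds=−  new=+  old=⊥  +wl: 2
  step 5. node 4  ⊔preds=+  new=−  old=⊥  +wl: 
  step 6. node 5  ⊔preds=0  new=⊤  old=−  +wl: 1
  step 7. node 6  ⊔preds=⊤  new=⊤  old=−  +wl: 3
  step 8. node 7  ⊔preds=+  new=⊤  old=0  +wl: 5
  step 9. node 0  ⊔preds=+  new=+  old=⊥  +wl: 4
  step 10. node 2  ⊔preds=⊤  new=⊤  old=−  +wl: 6
  step 11. node 1  ⊔preds=⊤  new=⊤  old=+  +wl: 0,7
  step 12. node 3  ⊔preds=⊤  new=⊤  old=+  +wl: 2
  step 13. node 5  ⊔preds=⊤  new=⊤  stable
  step 14. node 4  ⊔preds=⊤  new=⊤  old=−  +wl: 
  step 15. node 6  ⊔preds=⊤  new=⊤  stable
  step 16. node 0  ⊔preds=⊤  new=⊤  old=+  +wl: 4,5
  step 17. node 7  ⊔preds=⊤  new=⊤  stable
  step 18. node 2  ⊔preds=⊤  new=⊤  stable
  step 19. node 4  ⊔preds=⊤  new=⊤  stable
  step 20. node 5  ⊔preds=⊤  new=⊤  stable

Least fixpoint reached:
  node 0: ⊤
  node 1: ⊤
  node 2: ⊤
  node 3: ⊤
  node 4: ⊤
  node 5: ⊤
  node 6: ⊤
  node 7: ⊤

⊤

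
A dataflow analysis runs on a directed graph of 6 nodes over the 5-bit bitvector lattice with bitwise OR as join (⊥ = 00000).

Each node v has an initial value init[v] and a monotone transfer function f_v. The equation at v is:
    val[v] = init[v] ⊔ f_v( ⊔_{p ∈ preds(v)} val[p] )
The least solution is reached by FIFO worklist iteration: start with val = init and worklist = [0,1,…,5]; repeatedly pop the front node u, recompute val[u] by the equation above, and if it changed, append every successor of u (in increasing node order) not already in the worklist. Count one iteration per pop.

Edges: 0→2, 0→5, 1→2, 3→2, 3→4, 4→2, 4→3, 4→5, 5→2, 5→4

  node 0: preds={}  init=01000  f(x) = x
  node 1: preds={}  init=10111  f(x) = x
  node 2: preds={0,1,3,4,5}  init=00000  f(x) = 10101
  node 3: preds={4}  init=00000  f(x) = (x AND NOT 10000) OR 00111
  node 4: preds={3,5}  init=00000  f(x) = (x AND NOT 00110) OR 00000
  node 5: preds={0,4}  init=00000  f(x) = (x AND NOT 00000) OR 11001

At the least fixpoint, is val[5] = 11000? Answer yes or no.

Iteration log — 14 steps:
  step 1. node 0  ⊔preds=00000  new=01000  stable
  step 2. node 1  ⊔preds=00000  new=10111  stable
  step 3. node 2  ⊔preds=11111  new=10101  old=00000  +wl: 
  step 4. node 3  ⊔preds=00000  new=00111  old=00000  +wl: 2
  step 5. node 4  ⊔preds=00111  new=00001  old=00000  +wl: 3
  step 6. node 5  ⊔preds=01001  new=11001  old=00000  +wl: 4
  step 7. node 2  ⊔preds=11111  new=10101  stable
  step 8. node 3  ⊔preds=00001  new=00111  stable
  step 9. node 4  ⊔preds=11111  new=11001  old=00001  +wl: 2,3,5
  step 10. node 2  ⊔preds=11111  new=10101  stable
  step 11. node 3  ⊔preds=11001  new=01111  old=00111  +wl: 2,4
  step 12. node 5  ⊔preds=11001  new=11001  stable
  step 13. node 2  ⊔preds=11111  new=10101  stable
  step 14. node 4  ⊔preds=11111  new=11001  stable

Least fixpoint reached:
  node 0: 01000
  node 1: 10111
  node 2: 10101
  node 3: 01111
  node 4: 11001
  node 5: 11001

no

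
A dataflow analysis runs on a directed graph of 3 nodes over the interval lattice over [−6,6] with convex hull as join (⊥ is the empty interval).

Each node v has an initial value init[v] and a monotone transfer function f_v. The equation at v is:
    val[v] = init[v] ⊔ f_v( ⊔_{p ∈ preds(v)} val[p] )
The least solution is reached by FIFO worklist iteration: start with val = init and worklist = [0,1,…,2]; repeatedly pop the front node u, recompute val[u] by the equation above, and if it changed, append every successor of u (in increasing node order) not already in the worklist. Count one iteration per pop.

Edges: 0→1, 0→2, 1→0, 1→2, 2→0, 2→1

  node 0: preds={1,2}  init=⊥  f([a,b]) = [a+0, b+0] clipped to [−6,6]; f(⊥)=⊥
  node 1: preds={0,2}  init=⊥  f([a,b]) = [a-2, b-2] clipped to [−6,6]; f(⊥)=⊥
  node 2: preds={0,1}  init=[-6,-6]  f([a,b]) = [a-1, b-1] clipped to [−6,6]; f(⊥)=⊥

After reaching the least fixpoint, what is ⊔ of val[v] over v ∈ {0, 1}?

[-6,-6]

Iteration log — 4 steps:
  step 1. node 0  ⊔preds=[-6,-6]  new=[-6,-6]  old=⊥  +wl: 
  step 2. node 1  ⊔preds=[-6,-6]  new=[-6,-6]  old=⊥  +wl: 0
  step 3. node 2  ⊔preds=[-6,-6]  new=[-6,-6]  stable
  step 4. node 0  ⊔preds=[-6,-6]  new=[-6,-6]  stable

Least fixpoint reached:
  node 0: [-6,-6]
  node 1: [-6,-6]
  node 2: [-6,-6]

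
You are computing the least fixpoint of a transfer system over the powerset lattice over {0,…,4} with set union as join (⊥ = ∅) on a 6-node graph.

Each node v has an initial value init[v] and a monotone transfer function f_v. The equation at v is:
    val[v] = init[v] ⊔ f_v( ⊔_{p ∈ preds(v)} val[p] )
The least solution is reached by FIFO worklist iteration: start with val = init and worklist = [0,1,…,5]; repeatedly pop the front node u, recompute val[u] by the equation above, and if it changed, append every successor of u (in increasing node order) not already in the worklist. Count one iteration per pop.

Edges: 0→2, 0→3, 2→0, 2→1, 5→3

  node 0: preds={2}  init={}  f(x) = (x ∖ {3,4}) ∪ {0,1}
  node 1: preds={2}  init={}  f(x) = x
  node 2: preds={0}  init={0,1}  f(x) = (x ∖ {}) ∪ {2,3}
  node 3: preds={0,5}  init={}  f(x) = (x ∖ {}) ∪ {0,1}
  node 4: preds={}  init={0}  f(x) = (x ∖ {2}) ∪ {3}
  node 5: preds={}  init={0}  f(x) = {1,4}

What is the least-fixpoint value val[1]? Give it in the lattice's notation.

Worklist (10 pops):
  #1 pop 0: in={0,1} → {0,1} (was {}); enqueue []
  #2 pop 1: in={0,1} → {0,1} (was {}); enqueue []
  #3 pop 2: in={0,1} → {0,1,2,3} (was {0,1}); enqueue [0,1]
  #4 pop 3: in={0,1} → {0,1} (was {}); enqueue []
  #5 pop 4: in={} → {0,3} (was {0}); enqueue []
  #6 pop 5: in={} → {0,1,4} (was {0}); enqueue [3]
  #7 pop 0: in={0,1,2,3} → {0,1,2} (was {0,1}); enqueue [2]
  #8 pop 1: in={0,1,2,3} → {0,1,2,3} (was {0,1}); enqueue []
  #9 pop 3: in={0,1,2,4} → {0,1,2,4} (was {0,1}); enqueue []
  #10 pop 2: in={0,1,2} → {0,1,2,3} (no change)

Fixpoint:
  val[0] = {0,1,2}
  val[1] = {0,1,2,3}
  val[2] = {0,1,2,3}
  val[3] = {0,1,2,4}
  val[4] = {0,3}
  val[5] = {0,1,4}

{0,1,2,3}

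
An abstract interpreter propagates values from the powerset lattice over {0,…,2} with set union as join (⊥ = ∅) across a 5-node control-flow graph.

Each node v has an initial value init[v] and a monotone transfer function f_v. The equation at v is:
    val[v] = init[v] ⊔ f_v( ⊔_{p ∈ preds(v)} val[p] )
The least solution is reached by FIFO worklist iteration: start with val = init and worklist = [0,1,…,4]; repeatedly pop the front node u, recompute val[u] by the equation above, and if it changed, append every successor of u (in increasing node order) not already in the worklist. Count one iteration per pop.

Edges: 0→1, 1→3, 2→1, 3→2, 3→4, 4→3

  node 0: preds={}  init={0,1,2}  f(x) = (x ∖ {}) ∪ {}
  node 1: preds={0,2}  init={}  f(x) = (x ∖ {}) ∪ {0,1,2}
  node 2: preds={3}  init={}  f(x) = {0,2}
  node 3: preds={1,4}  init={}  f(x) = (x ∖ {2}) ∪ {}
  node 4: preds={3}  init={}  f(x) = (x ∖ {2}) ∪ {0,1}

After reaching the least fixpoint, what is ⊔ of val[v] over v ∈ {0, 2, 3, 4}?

Trace (8 dequeues):
  [1] u=0 | in {} | out {0,1,2} | ==
  [2] u=1 | in {0,1,2} | out {0,1,2} | prev {} | push {}
  [3] u=2 | in {} | out {0,2} | prev {} | push {1}
  [4] u=3 | in {0,1,2} | out {0,1} | prev {} | push {2}
  [5] u=4 | in {0,1} | out {0,1} | prev {} | push {3}
  [6] u=1 | in {0,1,2} | out {0,1,2} | ==
  [7] u=2 | in {0,1} | out {0,2} | ==
  [8] u=3 | in {0,1,2} | out {0,1} | ==

Converged values:
  [0] {0,1,2}
  [1] {0,1,2}
  [2] {0,2}
  [3] {0,1}
  [4] {0,1}

{0,1,2}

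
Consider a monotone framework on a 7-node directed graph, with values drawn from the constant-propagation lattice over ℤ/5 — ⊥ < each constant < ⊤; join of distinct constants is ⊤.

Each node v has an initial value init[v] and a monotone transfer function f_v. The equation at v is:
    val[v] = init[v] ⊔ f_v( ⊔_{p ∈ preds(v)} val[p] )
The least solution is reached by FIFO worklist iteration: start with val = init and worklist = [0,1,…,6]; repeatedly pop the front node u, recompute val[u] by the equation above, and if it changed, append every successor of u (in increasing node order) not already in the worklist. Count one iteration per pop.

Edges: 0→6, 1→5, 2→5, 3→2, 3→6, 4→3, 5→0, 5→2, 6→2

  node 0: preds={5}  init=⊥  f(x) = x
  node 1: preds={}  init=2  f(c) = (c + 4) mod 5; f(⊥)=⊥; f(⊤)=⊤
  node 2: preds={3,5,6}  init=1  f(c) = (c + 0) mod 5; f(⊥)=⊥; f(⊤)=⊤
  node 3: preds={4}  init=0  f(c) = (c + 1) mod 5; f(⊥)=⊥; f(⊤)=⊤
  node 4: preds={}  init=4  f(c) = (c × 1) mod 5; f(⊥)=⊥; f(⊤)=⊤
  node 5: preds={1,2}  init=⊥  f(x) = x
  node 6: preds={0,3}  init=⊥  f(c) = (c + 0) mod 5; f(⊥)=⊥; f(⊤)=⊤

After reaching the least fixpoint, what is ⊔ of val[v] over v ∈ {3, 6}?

Worklist (11 pops):
  #1 pop 0: in=⊥ → ⊥ (no change)
  #2 pop 1: in=⊥ → 2 (no change)
  #3 pop 2: in=0 → ⊤ (was 1); enqueue []
  #4 pop 3: in=4 → 0 (no change)
  #5 pop 4: in=⊥ → 4 (no change)
  #6 pop 5: in=⊤ → ⊤ (was ⊥); enqueue [0,2]
  #7 pop 6: in=0 → 0 (was ⊥); enqueue []
  #8 pop 0: in=⊤ → ⊤ (was ⊥); enqueue [6]
  #9 pop 2: in=⊤ → ⊤ (no change)
  #10 pop 6: in=⊤ → ⊤ (was 0); enqueue [2]
  #11 pop 2: in=⊤ → ⊤ (no change)

Fixpoint:
  val[0] = ⊤
  val[1] = 2
  val[2] = ⊤
  val[3] = 0
  val[4] = 4
  val[5] = ⊤
  val[6] = ⊤

⊤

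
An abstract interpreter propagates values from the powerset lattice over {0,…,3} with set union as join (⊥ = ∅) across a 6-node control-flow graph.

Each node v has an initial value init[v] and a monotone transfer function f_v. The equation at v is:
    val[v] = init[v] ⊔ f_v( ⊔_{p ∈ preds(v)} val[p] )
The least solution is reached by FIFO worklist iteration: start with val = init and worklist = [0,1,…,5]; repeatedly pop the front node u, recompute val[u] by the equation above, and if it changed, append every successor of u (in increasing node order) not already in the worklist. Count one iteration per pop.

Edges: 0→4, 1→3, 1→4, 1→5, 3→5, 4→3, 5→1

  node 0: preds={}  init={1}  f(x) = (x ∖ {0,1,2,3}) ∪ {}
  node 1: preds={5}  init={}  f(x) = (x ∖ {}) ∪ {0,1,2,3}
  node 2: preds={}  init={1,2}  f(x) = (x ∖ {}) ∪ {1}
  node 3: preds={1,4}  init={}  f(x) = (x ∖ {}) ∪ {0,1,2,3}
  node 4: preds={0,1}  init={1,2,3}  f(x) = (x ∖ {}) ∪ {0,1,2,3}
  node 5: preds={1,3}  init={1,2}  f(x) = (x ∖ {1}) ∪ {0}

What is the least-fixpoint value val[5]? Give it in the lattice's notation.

{0,1,2,3}

Worklist (8 pops):
  #1 pop 0: in={} → {1} (no change)
  #2 pop 1: in={1,2} → {0,1,2,3} (was {}); enqueue []
  #3 pop 2: in={} → {1,2} (no change)
  #4 pop 3: in={0,1,2,3} → {0,1,2,3} (was {}); enqueue []
  #5 pop 4: in={0,1,2,3} → {0,1,2,3} (was {1,2,3}); enqueue [3]
  #6 pop 5: in={0,1,2,3} → {0,1,2,3} (was {1,2}); enqueue [1]
  #7 pop 3: in={0,1,2,3} → {0,1,2,3} (no change)
  #8 pop 1: in={0,1,2,3} → {0,1,2,3} (no change)

Fixpoint:
  val[0] = {1}
  val[1] = {0,1,2,3}
  val[2] = {1,2}
  val[3] = {0,1,2,3}
  val[4] = {0,1,2,3}
  val[5] = {0,1,2,3}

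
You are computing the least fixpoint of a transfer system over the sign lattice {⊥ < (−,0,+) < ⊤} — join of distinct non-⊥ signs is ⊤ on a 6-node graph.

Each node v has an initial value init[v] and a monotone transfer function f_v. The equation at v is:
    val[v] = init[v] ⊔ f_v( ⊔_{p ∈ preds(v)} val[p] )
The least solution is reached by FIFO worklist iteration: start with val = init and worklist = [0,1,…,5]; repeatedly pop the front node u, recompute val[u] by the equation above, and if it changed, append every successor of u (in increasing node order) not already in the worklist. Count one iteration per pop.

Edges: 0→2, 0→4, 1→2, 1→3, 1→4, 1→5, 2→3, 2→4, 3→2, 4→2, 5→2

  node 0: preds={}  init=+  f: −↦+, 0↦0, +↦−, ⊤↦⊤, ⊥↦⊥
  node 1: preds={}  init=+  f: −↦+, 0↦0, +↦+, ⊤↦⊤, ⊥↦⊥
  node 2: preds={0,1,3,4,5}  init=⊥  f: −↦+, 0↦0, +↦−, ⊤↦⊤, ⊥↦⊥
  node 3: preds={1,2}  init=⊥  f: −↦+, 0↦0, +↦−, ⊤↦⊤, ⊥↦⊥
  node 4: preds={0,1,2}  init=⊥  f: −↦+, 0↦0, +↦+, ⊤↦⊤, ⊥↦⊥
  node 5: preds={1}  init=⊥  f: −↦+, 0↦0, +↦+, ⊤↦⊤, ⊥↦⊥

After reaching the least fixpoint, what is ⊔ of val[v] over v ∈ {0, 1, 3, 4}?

⊤

Iteration log — 9 steps:
  step 1. node 0  ⊔preds=⊥  new=+  stable
  step 2. node 1  ⊔preds=⊥  new=+  stable
  step 3. node 2  ⊔preds=+  new=−  old=⊥  +wl: 
  step 4. node 3  ⊔preds=⊤  new=⊤  old=⊥  +wl: 2
  step 5. node 4  ⊔preds=⊤  new=⊤  old=⊥  +wl: 
  step 6. node 5  ⊔preds=+  new=+  old=⊥  +wl: 
  step 7. node 2  ⊔preds=⊤  new=⊤  old=−  +wl: 3,4
  step 8. node 3  ⊔preds=⊤  new=⊤  stable
  step 9. node 4  ⊔preds=⊤  new=⊤  stable

Least fixpoint reached:
  node 0: +
  node 1: +
  node 2: ⊤
  node 3: ⊤
  node 4: ⊤
  node 5: +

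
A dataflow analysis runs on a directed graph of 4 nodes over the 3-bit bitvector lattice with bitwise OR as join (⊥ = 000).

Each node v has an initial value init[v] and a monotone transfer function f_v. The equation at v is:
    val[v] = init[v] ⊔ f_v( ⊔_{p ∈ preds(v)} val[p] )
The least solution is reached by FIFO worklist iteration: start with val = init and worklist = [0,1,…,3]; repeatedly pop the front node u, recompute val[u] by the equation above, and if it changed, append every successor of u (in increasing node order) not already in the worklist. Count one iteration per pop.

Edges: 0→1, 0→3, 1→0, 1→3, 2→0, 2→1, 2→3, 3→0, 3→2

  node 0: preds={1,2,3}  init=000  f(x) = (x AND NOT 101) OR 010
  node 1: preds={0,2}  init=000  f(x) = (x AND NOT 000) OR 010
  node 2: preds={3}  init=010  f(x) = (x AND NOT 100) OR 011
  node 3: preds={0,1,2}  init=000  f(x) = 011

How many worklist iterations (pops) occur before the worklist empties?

Worklist (9 pops):
  #1 pop 0: in=010 → 010 (was 000); enqueue []
  #2 pop 1: in=010 → 010 (was 000); enqueue [0]
  #3 pop 2: in=000 → 011 (was 010); enqueue [1]
  #4 pop 3: in=011 → 011 (was 000); enqueue [2]
  #5 pop 0: in=011 → 010 (no change)
  #6 pop 1: in=011 → 011 (was 010); enqueue [0,3]
  #7 pop 2: in=011 → 011 (no change)
  #8 pop 0: in=011 → 010 (no change)
  #9 pop 3: in=011 → 011 (no change)

Fixpoint:
  val[0] = 010
  val[1] = 011
  val[2] = 011
  val[3] = 011

9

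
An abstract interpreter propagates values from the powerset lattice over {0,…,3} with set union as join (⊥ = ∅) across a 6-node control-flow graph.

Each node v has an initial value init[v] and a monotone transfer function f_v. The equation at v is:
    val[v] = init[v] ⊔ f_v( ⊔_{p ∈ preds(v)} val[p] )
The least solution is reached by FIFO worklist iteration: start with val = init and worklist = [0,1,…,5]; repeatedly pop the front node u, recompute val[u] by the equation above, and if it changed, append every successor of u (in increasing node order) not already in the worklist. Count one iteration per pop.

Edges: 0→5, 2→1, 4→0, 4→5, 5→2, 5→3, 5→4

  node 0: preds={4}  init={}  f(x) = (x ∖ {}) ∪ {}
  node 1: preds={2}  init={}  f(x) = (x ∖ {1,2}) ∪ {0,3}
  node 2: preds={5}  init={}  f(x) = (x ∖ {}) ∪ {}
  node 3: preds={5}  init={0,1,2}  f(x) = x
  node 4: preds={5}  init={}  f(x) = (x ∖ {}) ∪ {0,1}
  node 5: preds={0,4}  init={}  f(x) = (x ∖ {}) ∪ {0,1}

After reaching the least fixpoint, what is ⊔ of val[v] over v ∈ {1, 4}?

{0,1,3}

Trace (12 dequeues):
  [1] u=0 | in {} | out {} | ==
  [2] u=1 | in {} | out {0,3} | prev {} | push {}
  [3] u=2 | in {} | out {} | ==
  [4] u=3 | in {} | out {0,1,2} | ==
  [5] u=4 | in {} | out {0,1} | prev {} | push {0}
  [6] u=5 | in {0,1} | out {0,1} | prev {} | push {2,3,4}
  [7] u=0 | in {0,1} | out {0,1} | prev {} | push {5}
  [8] u=2 | in {0,1} | out {0,1} | prev {} | push {1}
  [9] u=3 | in {0,1} | out {0,1,2} | ==
  [10] u=4 | in {0,1} | out {0,1} | ==
  [11] u=5 | in {0,1} | out {0,1} | ==
  [12] u=1 | in {0,1} | out {0,3} | ==

Converged values:
  [0] {0,1}
  [1] {0,3}
  [2] {0,1}
  [3] {0,1,2}
  [4] {0,1}
  [5] {0,1}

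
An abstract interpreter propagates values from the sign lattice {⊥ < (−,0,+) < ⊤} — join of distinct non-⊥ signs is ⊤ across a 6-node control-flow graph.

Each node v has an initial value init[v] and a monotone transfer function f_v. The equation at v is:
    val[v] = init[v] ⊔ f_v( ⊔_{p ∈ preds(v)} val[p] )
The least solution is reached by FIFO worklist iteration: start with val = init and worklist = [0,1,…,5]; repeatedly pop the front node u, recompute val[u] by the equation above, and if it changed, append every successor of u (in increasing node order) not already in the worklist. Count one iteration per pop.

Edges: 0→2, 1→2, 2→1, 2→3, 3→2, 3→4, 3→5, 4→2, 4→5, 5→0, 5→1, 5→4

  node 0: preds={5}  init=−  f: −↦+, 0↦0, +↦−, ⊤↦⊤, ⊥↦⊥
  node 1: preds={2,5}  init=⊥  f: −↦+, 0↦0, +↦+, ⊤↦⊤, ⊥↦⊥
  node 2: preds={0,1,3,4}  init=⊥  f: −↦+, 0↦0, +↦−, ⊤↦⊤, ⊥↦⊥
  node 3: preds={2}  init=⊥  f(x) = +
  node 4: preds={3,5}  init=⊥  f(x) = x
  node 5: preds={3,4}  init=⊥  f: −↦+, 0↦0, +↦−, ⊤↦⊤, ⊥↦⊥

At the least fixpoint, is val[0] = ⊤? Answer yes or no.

Worklist (17 pops):
  #1 pop 0: in=⊥ → − (no change)
  #2 pop 1: in=⊥ → ⊥ (no change)
  #3 pop 2: in=− → + (was ⊥); enqueue [1]
  #4 pop 3: in=+ → + (was ⊥); enqueue [2]
  #5 pop 4: in=+ → + (was ⊥); enqueue []
  #6 pop 5: in=+ → − (was ⊥); enqueue [0,4]
  #7 pop 1: in=⊤ → ⊤ (was ⊥); enqueue []
  #8 pop 2: in=⊤ → ⊤ (was +); enqueue [1,3]
  #9 pop 0: in=− → ⊤ (was −); enqueue [2]
  #10 pop 4: in=⊤ → ⊤ (was +); enqueue [5]
  #11 pop 1: in=⊤ → ⊤ (no change)
  #12 pop 3: in=⊤ → + (no change)
  #13 pop 2: in=⊤ → ⊤ (no change)
  #14 pop 5: in=⊤ → ⊤ (was −); enqueue [0,1,4]
  #15 pop 0: in=⊤ → ⊤ (no change)
  #16 pop 1: in=⊤ → ⊤ (no change)
  #17 pop 4: in=⊤ → ⊤ (no change)

Fixpoint:
  val[0] = ⊤
  val[1] = ⊤
  val[2] = ⊤
  val[3] = +
  val[4] = ⊤
  val[5] = ⊤

yes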